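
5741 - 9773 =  - 4032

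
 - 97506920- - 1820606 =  - 95686314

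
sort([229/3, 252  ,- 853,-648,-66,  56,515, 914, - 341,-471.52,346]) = [ - 853,  -  648, - 471.52, - 341, - 66, 56 , 229/3 , 252,346, 515, 914]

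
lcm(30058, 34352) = 240464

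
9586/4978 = 1  +  2304/2489 = 1.93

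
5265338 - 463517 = 4801821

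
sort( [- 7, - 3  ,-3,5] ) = [ - 7, - 3, - 3, 5]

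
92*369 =33948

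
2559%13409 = 2559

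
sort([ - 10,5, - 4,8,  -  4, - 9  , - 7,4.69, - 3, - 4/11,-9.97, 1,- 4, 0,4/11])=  [ - 10,-9.97, - 9, - 7, - 4, - 4, - 4, - 3 , - 4/11 , 0,4/11,  1,4.69,5,8]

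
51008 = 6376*8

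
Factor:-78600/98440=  - 3^1*5^1*23^( - 1)*107^ ( - 1)*131^1 =- 1965/2461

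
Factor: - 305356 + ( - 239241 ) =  - 544597 = -19^1 * 28663^1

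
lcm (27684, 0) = 0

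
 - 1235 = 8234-9469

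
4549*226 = 1028074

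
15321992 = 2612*5866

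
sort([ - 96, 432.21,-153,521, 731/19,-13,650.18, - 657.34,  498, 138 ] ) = [ - 657.34, - 153, - 96 , - 13 , 731/19 , 138,432.21,498 , 521,650.18 ] 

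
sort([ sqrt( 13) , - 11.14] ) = [ - 11.14, sqrt (13) ]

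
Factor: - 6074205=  - 3^1*5^1*19^1*21313^1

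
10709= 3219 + 7490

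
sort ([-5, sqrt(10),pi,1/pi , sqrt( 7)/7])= [-5,1/pi,sqrt(7)/7,pi,  sqrt( 10 )] 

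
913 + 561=1474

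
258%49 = 13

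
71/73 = 71/73   =  0.97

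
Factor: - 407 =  - 11^1*  37^1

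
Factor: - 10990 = -2^1 * 5^1* 7^1*157^1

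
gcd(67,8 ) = 1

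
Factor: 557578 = 2^1*7^1*39827^1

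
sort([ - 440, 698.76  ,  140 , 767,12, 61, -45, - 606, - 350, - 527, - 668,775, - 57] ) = [ - 668,  -  606 ,  -  527,  -  440, - 350, - 57, - 45,12,61,140, 698.76, 767,775 ] 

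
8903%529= 439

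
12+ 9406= 9418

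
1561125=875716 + 685409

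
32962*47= 1549214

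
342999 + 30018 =373017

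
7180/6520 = 1+33/326 = 1.10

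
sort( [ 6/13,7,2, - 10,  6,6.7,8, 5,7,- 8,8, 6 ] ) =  [- 10,-8, 6/13,2, 5 , 6, 6, 6.7,  7, 7,8, 8]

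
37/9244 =37/9244 =0.00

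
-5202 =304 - 5506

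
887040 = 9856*90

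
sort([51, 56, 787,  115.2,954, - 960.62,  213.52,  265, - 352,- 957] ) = [-960.62, - 957, - 352,51, 56,115.2,213.52,265,  787 , 954 ]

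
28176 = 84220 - 56044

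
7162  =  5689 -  - 1473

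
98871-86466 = 12405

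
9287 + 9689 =18976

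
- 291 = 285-576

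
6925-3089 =3836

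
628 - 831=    - 203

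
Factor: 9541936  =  2^4*79^1*7549^1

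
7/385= 1/55 = 0.02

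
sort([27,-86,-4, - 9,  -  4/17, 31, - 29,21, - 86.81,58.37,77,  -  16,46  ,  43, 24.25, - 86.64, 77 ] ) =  [ - 86.81 , - 86.64,-86,  -  29, - 16, -9, - 4,  -  4/17, 21,24.25 , 27,31,43, 46,58.37,77,77]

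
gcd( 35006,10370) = 2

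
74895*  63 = 4718385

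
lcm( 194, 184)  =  17848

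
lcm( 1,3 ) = 3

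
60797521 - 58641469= 2156052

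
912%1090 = 912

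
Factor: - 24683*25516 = -2^2 * 6379^1*24683^1=-  629811428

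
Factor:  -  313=  -  313^1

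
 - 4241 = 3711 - 7952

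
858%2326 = 858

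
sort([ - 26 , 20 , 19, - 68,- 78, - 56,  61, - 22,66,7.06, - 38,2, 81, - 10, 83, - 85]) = [ - 85, - 78,-68,-56,- 38, - 26, - 22, - 10 , 2,7.06, 19, 20, 61 , 66, 81, 83]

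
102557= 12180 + 90377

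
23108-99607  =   - 76499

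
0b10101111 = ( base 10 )175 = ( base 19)94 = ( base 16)AF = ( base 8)257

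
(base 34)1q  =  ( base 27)26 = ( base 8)74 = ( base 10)60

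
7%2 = 1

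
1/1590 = 1/1590 = 0.00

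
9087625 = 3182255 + 5905370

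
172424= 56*3079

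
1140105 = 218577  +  921528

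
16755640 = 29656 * 565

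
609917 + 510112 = 1120029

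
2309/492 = 2309/492 = 4.69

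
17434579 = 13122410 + 4312169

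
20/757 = 20/757 = 0.03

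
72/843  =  24/281  =  0.09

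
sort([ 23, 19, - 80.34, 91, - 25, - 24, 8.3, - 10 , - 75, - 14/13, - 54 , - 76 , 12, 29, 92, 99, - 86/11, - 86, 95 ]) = [ - 86,  -  80.34, - 76,-75, - 54,-25, - 24, - 10, - 86/11 , - 14/13,8.3,12, 19, 23, 29,  91,  92,95,99] 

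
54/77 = 54/77=0.70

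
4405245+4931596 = 9336841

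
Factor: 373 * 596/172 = 55577/43 = 43^( - 1 ) * 149^1*373^1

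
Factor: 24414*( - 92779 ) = -2265106506= - 2^1*3^1*13^1 * 313^1*92779^1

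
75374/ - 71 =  - 1062 +28/71 = - 1061.61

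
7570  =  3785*2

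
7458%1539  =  1302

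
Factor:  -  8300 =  - 2^2*5^2*83^1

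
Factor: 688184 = 2^3 *7^1* 12289^1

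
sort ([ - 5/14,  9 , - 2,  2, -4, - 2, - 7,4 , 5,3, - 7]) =[ - 7,-7, - 4, - 2,-2, - 5/14,2, 3,4,5 , 9]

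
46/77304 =23/38652 = 0.00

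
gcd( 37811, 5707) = 1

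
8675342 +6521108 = 15196450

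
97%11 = 9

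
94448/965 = 94448/965 =97.87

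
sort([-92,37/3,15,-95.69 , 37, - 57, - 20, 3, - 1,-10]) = [ - 95.69,  -  92,  -  57, - 20, - 10, -1,3,37/3,15,37] 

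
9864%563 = 293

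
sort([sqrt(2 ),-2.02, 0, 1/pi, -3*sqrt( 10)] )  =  [- 3 * sqrt( 10 ), - 2.02, 0,1/pi, sqrt (2 )] 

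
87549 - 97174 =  - 9625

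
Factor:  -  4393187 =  - 811^1*5417^1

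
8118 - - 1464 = 9582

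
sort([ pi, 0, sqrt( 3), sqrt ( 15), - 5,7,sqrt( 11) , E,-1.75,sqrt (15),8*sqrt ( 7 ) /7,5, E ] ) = [ - 5,  -  1.75,0, sqrt(3 ), E,E, 8*sqrt(7 )/7,  pi,sqrt(11 ),sqrt ( 15 ), sqrt( 15) , 5, 7 ]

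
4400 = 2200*2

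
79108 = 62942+16166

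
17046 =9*1894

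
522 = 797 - 275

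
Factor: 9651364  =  2^2 * 1483^1*1627^1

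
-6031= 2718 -8749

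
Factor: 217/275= 5^( - 2)*7^1*11^( - 1 )*31^1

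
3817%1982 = 1835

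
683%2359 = 683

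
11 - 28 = - 17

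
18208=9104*2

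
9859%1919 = 264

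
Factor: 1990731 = 3^1*97^1*6841^1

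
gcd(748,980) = 4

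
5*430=2150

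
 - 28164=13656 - 41820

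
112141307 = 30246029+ 81895278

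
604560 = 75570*8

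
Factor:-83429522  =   - 2^1 * 11^1* 3792251^1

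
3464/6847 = 3464/6847 = 0.51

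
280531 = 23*12197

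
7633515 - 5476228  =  2157287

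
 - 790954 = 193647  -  984601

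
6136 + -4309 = 1827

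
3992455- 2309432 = 1683023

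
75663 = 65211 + 10452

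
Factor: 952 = 2^3*7^1*17^1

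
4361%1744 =873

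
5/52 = 5/52= 0.10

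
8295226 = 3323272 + 4971954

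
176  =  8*22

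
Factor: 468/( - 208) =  - 9/4 = - 2^( - 2 )*3^2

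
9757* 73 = 712261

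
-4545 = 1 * (-4545)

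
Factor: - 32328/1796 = - 2^1*3^2 = - 18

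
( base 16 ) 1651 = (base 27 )7mg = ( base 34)4w1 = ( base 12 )3381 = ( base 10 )5713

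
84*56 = 4704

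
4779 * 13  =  62127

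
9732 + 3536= 13268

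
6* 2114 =12684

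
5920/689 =5920/689= 8.59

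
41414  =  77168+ - 35754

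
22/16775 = 2/1525 = 0.00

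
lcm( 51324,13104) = 615888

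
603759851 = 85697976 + 518061875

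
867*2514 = 2179638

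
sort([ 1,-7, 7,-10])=[ - 10, - 7,1, 7 ]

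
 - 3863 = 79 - 3942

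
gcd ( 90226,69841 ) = 1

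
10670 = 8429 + 2241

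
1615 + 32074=33689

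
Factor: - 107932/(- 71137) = 44/29=2^2*11^1*29^ ( - 1 )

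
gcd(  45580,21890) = 10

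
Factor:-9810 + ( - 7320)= - 17130 =-2^1*3^1*5^1*571^1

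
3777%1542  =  693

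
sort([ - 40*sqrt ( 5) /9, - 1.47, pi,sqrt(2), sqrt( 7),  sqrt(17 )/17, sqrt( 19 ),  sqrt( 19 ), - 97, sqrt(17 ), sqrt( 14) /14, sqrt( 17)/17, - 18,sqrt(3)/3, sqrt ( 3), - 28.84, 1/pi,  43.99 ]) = [ - 97, - 28.84,  -  18,  -  40*sqrt(5)/9, - 1.47 , sqrt ( 17 )/17, sqrt( 17) /17, sqrt( 14 )/14, 1/pi,sqrt(3 ) /3,  sqrt(2 ), sqrt(3 ),sqrt( 7 ),pi, sqrt(17 ), sqrt( 19 ), sqrt( 19) , 43.99] 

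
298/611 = 298/611 = 0.49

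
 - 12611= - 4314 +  - 8297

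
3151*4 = 12604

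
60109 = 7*8587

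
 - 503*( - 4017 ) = 2020551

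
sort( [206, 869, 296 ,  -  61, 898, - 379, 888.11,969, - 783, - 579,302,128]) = [  -  783, - 579, - 379 , - 61,128,  206,296, 302,869  ,  888.11,  898,  969] 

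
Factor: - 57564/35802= - 2^1*3^( - 1 )*17^( - 1)  *41^1 = - 82/51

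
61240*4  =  244960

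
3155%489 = 221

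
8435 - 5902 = 2533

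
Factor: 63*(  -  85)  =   - 5355 = - 3^2*5^1*7^1*17^1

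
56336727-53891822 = 2444905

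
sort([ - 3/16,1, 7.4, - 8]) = [ - 8, - 3/16,1 , 7.4]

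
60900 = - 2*(-30450 ) 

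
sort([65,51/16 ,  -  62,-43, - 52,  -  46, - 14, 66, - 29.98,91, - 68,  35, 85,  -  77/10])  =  [ - 68, - 62, - 52, - 46, - 43,-29.98, - 14,  -  77/10,51/16,  35, 65,66, 85,  91 ] 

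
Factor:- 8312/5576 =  -1039/697 = - 17^(- 1)*41^(-1 )*1039^1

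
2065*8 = 16520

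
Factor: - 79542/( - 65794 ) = 3^4*67^(-1 ) = 81/67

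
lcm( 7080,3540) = 7080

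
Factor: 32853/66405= 5^( - 1)*19^(- 1)*47^1 = 47/95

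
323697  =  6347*51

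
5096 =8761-3665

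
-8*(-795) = 6360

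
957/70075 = 957/70075= 0.01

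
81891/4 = 81891/4 = 20472.75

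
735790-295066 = 440724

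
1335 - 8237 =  - 6902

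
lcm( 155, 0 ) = 0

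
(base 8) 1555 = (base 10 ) 877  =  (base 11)728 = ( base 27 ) 15d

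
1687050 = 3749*450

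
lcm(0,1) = 0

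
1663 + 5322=6985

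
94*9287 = 872978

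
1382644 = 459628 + 923016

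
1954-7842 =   -  5888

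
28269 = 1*28269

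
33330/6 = 5555 = 5555.00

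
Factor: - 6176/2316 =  -8/3 = - 2^3*3^( - 1) 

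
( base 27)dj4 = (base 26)eka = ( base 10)9994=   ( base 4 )2130022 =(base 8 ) 23412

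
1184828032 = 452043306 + 732784726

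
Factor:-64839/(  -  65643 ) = 21613^1 * 21881^ ( - 1 ) = 21613/21881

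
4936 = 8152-3216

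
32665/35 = 6533/7 = 933.29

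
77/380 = 77/380=0.20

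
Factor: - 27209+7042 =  -7^1 *43^1*67^1 =- 20167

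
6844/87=236/3 = 78.67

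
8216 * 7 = 57512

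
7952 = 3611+4341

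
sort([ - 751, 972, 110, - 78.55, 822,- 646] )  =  [ - 751,-646 , - 78.55, 110,822,972 ]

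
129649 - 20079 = 109570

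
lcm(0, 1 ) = 0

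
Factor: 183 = 3^1*61^1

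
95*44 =4180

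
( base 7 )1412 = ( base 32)H4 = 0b1000100100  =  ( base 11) 459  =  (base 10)548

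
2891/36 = 80 + 11/36 = 80.31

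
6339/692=9 + 111/692 = 9.16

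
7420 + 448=7868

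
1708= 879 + 829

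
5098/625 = 8+98/625=8.16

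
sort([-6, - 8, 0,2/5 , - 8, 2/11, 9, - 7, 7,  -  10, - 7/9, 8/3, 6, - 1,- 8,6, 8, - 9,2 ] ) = [ -10,-9,  -  8, - 8, - 8, - 7, - 6, - 1,-7/9, 0,2/11, 2/5,2, 8/3, 6, 6,7,8, 9]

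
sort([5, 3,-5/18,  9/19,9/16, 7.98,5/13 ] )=[ - 5/18,5/13, 9/19, 9/16 , 3, 5, 7.98]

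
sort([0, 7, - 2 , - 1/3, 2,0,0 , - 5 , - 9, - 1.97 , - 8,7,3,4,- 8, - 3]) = [ - 9, - 8,  -  8, - 5, - 3 , - 2, - 1.97 , - 1/3,0,0,0 , 2,3, 4, 7, 7] 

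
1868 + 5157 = 7025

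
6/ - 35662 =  - 1+17828/17831 = - 0.00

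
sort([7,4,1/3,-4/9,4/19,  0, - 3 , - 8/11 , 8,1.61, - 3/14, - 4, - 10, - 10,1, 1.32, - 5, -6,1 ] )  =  [ - 10, - 10, - 6, - 5, - 4,  -  3, - 8/11, - 4/9,-3/14,0,4/19, 1/3,1,1,1.32 , 1.61,4,7,8] 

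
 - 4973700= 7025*( - 708) 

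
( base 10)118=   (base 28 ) 46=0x76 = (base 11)A8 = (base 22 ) 58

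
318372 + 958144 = 1276516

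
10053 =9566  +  487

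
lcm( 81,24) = 648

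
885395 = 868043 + 17352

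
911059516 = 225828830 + 685230686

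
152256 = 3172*48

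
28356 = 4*7089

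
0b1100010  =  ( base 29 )3B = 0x62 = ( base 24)42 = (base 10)98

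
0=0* (-4503)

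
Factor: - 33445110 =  - 2^1*3^1 * 5^1* 1114837^1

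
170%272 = 170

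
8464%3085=2294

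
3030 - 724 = 2306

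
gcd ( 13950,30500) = 50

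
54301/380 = 142+341/380 = 142.90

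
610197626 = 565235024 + 44962602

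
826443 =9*91827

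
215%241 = 215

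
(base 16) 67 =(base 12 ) 87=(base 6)251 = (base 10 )103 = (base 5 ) 403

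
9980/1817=5+ 895/1817 =5.49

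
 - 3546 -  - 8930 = 5384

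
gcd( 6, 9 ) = 3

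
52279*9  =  470511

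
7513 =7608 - 95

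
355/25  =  14 + 1/5 = 14.20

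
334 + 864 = 1198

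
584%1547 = 584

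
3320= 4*830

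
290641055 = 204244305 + 86396750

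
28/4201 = 28/4201 = 0.01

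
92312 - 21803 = 70509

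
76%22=10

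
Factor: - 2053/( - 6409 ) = 13^( - 1 )*17^ (  -  1)*29^( - 1)*2053^1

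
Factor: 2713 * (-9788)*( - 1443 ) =38318639892= 2^2 * 3^1*13^1*37^1*2447^1* 2713^1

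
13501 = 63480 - 49979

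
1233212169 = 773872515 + 459339654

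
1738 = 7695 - 5957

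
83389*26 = 2168114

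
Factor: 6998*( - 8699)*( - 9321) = 2^1*3^1*13^1*239^1*3499^1*8699^1 = 567421486242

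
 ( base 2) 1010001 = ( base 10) 81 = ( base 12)69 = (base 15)56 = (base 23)3c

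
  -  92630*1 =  - 92630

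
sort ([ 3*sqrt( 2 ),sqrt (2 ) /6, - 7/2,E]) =[ - 7/2,sqrt( 2 )/6,E,3*sqrt( 2)]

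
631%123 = 16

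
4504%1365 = 409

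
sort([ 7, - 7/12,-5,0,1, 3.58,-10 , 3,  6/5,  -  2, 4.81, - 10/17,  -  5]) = [ - 10,  -  5, - 5,-2,-10/17 , - 7/12,0, 1, 6/5, 3,3.58,4.81, 7]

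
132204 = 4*33051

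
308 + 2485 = 2793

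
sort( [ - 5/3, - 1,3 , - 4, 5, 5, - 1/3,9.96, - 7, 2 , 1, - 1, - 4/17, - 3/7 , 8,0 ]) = [-7, - 4, - 5/3, - 1, - 1, - 3/7, - 1/3, - 4/17, 0, 1,2,3 , 5,5,8,9.96 ]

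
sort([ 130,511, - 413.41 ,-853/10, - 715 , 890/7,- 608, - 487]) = [  -  715, - 608, - 487, - 413.41, - 853/10 , 890/7,130, 511] 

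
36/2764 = 9/691  =  0.01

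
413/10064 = 413/10064  =  0.04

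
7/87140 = 7/87140 = 0.00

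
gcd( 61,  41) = 1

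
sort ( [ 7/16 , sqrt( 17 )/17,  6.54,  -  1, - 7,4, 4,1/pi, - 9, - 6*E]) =[ - 6*E,  -  9,  -  7,-1, sqrt(17) /17, 1/pi,7/16,4,4,  6.54] 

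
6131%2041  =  8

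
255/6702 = 85/2234 = 0.04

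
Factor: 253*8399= 2124947=11^1 * 23^1*37^1 * 227^1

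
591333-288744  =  302589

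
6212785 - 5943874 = 268911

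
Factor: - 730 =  - 2^1*5^1*73^1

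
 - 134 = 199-333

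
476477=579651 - 103174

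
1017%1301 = 1017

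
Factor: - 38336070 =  -2^1*3^1*5^1 * 37^1*  34537^1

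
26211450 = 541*48450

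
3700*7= 25900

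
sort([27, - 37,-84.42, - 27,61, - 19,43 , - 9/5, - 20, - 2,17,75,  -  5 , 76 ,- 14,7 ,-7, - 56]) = [ - 84.42, - 56, - 37 ,- 27 ,  -  20, - 19, - 14,- 7 , - 5, - 2, - 9/5,7, 17, 27, 43, 61 , 75 , 76] 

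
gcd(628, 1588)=4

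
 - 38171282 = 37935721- 76107003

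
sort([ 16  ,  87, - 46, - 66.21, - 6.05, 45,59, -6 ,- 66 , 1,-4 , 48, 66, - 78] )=[  -  78, - 66.21,-66, - 46,  -  6.05,-6,-4,  1, 16, 45,48,59,66,  87 ] 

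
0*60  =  0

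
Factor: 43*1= 43 = 43^1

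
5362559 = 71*75529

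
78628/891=88 + 20/81 = 88.25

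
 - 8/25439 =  - 8/25439 = - 0.00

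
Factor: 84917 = 7^2*1733^1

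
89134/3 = 29711 + 1/3 = 29711.33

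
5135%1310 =1205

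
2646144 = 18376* 144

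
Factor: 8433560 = 2^3*5^1*210839^1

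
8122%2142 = 1696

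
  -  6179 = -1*6179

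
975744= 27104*36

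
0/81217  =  0 = 0.00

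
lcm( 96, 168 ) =672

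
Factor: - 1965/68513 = -3^1*5^1* 523^( - 1 ) = -15/523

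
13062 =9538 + 3524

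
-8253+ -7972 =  - 16225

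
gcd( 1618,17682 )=2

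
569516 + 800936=1370452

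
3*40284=120852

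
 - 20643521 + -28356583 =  - 49000104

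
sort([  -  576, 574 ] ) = [-576,574] 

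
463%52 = 47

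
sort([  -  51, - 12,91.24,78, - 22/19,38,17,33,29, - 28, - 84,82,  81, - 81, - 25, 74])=[-84, - 81, - 51,-28, - 25,  -  12, - 22/19,17, 29, 33, 38,74,78, 81,82,91.24]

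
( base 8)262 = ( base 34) 58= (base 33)5D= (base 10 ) 178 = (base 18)9g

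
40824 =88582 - 47758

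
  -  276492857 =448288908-724781765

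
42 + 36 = 78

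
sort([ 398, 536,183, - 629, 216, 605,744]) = [ - 629, 183, 216, 398 , 536, 605,744]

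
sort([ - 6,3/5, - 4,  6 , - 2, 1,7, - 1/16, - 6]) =[  -  6, - 6,-4,-2, - 1/16,3/5,1,6,7]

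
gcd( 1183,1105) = 13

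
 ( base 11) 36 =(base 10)39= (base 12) 33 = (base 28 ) 1B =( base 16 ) 27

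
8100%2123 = 1731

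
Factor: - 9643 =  - 9643^1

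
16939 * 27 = 457353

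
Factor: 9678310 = 2^1*5^1* 967831^1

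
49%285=49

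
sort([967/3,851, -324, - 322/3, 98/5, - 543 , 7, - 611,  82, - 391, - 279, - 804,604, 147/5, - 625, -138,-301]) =[ - 804, - 625, - 611, - 543, - 391, - 324, -301, - 279,-138, - 322/3,7, 98/5,147/5, 82, 967/3, 604,  851]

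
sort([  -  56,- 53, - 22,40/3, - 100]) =[-100,-56, - 53,  -  22, 40/3]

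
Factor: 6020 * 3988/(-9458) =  - 2^3* 5^1*7^1*43^1 * 997^1 * 4729^(-1) = - 12003880/4729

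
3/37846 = 3/37846 = 0.00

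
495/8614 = 495/8614 =0.06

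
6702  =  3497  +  3205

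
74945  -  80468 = -5523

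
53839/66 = 53839/66 = 815.74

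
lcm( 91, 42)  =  546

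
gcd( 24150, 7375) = 25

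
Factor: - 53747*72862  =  - 2^1 * 17^1*71^1 * 757^1*2143^1 = -3916113914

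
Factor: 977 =977^1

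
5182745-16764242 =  - 11581497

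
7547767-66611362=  - 59063595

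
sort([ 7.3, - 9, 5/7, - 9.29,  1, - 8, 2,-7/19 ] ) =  [-9.29, - 9,-8,-7/19, 5/7 , 1, 2,7.3] 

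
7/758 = 7/758 = 0.01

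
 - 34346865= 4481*( - 7665)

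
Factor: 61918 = 2^1*83^1* 373^1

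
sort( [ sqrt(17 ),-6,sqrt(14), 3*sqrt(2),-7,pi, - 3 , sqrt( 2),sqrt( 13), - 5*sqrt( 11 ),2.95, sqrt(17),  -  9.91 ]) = [  -  5* sqrt(11 ), - 9.91,  -  7, - 6, - 3,sqrt(2 ),2.95, pi, sqrt(13),sqrt(14 ) , sqrt( 17)  ,  sqrt(17)  ,  3*sqrt ( 2 )]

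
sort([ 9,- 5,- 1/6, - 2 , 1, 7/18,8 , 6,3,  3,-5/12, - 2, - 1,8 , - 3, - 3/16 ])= [ - 5, - 3, - 2,  -  2,- 1, - 5/12,-3/16, - 1/6 , 7/18, 1, 3,3,6, 8, 8 , 9]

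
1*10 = 10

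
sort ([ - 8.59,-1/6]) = [ - 8.59, - 1/6]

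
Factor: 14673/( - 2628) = - 2^(-2)*3^(-1 ) * 67^1 = -  67/12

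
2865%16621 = 2865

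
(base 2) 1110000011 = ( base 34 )qf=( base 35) po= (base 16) 383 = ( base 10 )899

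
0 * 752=0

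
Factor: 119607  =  3^1*39869^1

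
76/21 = 3  +  13/21 = 3.62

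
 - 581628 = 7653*( - 76 ) 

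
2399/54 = 2399/54 = 44.43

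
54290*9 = 488610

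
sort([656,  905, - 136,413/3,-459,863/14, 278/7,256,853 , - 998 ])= [ - 998, - 459, - 136,  278/7, 863/14,413/3,  256,  656,853,905] 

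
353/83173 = 353/83173 = 0.00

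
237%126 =111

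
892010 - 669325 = 222685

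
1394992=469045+925947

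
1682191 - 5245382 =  - 3563191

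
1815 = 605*3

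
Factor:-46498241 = -107^1 * 434563^1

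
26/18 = 13/9 = 1.44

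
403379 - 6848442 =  - 6445063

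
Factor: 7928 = 2^3*991^1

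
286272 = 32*8946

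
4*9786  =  39144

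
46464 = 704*66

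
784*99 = 77616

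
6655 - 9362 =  - 2707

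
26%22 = 4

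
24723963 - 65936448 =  - 41212485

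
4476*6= 26856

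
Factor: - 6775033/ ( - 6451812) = 2^( - 2 ) * 3^( - 4 )*37^1*71^1 * 2579^1*19913^( - 1) 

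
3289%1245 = 799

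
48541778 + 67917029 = 116458807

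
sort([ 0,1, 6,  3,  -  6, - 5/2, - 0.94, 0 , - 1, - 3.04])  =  [ - 6, - 3.04,- 5/2, -1, - 0.94,0,  0,1,3, 6 ] 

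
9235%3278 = 2679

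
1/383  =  1/383  =  0.00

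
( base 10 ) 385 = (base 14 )1D7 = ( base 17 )15B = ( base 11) 320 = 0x181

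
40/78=20/39 = 0.51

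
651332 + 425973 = 1077305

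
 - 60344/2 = -30172 = - 30172.00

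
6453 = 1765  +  4688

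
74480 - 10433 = 64047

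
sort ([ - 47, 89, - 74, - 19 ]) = [-74,-47,-19,89 ]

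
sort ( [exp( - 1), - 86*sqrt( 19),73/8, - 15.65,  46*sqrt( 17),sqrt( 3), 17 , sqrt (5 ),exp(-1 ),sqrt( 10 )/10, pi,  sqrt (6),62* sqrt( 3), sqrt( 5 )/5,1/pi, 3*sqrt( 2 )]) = [ - 86 *sqrt ( 19), - 15.65 , sqrt(10 )/10,1/pi,exp( - 1),exp( -1 ),sqrt(5 ) /5 , sqrt(3), sqrt( 5),sqrt( 6), pi,3*sqrt ( 2),73/8,17,62*sqrt(3),46*sqrt(17 )]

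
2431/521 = 4 + 347/521 = 4.67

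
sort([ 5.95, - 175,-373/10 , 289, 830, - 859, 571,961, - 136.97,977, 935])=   [ - 859, - 175, - 136.97, - 373/10, 5.95 , 289,571,830,935, 961,977 ]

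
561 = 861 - 300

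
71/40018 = 71/40018 = 0.00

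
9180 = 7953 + 1227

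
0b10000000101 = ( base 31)126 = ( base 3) 1102010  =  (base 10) 1029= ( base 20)2b9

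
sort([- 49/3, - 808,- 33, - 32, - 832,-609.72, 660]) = [ - 832, - 808, - 609.72, - 33, - 32,  -  49/3, 660]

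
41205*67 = 2760735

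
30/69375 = 2/4625 = 0.00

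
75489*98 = 7397922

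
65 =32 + 33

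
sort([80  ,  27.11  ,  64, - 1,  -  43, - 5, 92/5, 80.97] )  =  [ - 43, - 5, -1, 92/5,27.11,  64, 80 , 80.97 ]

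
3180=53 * 60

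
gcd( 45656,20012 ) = 4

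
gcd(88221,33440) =1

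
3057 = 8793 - 5736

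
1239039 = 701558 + 537481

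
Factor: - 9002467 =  -9002467^1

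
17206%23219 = 17206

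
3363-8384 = -5021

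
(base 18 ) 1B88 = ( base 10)9548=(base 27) d2h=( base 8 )22514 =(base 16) 254C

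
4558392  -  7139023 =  - 2580631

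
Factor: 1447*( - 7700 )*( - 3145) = 2^2* 5^3*7^1*11^1*17^1 * 37^1*1447^1  =  35041275500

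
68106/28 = 34053/14 = 2432.36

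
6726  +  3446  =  10172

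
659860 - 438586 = 221274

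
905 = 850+55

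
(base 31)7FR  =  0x1c33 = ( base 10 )7219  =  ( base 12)4217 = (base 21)g7g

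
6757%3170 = 417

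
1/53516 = 1/53516=0.00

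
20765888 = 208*99836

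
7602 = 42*181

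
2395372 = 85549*28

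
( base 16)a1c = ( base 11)1a43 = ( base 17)8G4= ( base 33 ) 2CE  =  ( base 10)2588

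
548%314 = 234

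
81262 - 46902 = 34360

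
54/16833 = 18/5611 = 0.00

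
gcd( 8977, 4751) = 1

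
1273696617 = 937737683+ 335958934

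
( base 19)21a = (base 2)1011101111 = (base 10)751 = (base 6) 3251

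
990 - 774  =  216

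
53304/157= 339 + 81/157=339.52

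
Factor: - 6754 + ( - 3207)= - 7^1 * 1423^1 = - 9961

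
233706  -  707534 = -473828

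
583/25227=583/25227 = 0.02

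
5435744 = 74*73456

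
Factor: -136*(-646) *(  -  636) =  -2^6*3^1 * 17^2*19^1*53^1  =  -  55876416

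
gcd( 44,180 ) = 4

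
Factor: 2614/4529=2^1*7^(  -  1)*647^ (-1) * 1307^1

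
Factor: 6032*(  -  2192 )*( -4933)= 65224836352  =  2^8 * 13^1*29^1*137^1*4933^1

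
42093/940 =42093/940= 44.78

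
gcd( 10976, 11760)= 784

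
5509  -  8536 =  - 3027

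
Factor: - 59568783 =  - 3^1*157^1*126473^1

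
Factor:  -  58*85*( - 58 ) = 285940=2^2*5^1*17^1*29^2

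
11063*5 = 55315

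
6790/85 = 1358/17   =  79.88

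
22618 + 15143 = 37761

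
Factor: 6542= 2^1*3271^1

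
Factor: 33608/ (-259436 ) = -8402/64859 =-2^1*79^(-1)  *  821^ (- 1)*4201^1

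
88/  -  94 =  - 1 + 3/47= - 0.94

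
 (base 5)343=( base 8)142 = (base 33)2w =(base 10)98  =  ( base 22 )4A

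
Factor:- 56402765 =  - 5^1 * 991^1*11383^1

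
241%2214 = 241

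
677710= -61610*( - 11 )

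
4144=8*518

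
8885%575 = 260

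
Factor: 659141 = 7^1*17^1 * 29^1*191^1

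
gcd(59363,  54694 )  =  667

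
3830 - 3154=676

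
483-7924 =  - 7441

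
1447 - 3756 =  - 2309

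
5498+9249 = 14747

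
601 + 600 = 1201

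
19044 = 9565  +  9479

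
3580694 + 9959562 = 13540256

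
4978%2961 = 2017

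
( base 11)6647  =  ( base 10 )8763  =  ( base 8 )21073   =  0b10001000111011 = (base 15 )28E3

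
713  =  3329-2616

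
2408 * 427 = 1028216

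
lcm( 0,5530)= 0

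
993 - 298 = 695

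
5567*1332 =7415244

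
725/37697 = 725/37697 = 0.02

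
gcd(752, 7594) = 2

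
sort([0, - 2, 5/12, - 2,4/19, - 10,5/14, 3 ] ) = [- 10, - 2, - 2 , 0,4/19,5/14,5/12,3]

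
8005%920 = 645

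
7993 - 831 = 7162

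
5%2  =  1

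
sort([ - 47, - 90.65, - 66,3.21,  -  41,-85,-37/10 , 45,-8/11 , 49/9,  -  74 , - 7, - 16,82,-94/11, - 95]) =[ - 95,  -  90.65, - 85, - 74, - 66, - 47, - 41, -16 ,-94/11,-7, - 37/10, -8/11 , 3.21,49/9, 45,82 ]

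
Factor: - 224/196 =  - 8/7 = - 2^3*7^(  -  1 )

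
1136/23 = 49 + 9/23=49.39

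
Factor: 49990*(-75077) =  - 3753099230 = - 2^1*5^1*193^1*389^1*4999^1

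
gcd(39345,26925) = 15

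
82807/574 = 82807/574 =144.26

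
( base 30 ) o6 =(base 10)726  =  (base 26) 11O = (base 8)1326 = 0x2D6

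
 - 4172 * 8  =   - 33376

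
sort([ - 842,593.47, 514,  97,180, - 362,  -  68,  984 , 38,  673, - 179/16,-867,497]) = [ - 867, -842, - 362,  -  68 , - 179/16, 38,97,  180, 497, 514 , 593.47, 673,984]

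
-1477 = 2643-4120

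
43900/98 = 21950/49=447.96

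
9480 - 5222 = 4258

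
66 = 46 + 20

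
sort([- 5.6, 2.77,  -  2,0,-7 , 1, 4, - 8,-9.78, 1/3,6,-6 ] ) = [-9.78,-8, - 7, - 6,-5.6,  -  2, 0, 1/3,1, 2.77, 4, 6 ] 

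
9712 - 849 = 8863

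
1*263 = 263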